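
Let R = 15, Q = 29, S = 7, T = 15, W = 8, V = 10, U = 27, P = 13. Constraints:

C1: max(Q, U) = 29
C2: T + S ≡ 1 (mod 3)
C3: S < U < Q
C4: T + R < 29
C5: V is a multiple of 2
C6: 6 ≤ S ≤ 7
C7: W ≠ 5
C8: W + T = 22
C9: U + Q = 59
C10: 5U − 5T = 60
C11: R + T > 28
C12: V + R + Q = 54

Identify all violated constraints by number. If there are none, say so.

C1: max(29, 27) = 29  true
C2: T + S = 22; 22 mod 3 = 1  true
C3: values 7 < 27 < 29  true
C4: T + R = 15 + 15 = 30; 30 ≥ 29, bound 29 not met  false
C5: 10 / 2 = 5, so 2 divides 10  true
C6: S = 7 lies in [6, 7]  true
C7: W = 8, and 8 ≠ 5  true
C8: W + T = 8 + 15 = 23, not 22  false
C9: U + Q = 27 + 29 = 56, not 59  false
C10: 5U − 5T = 5(27) − 5(15) = 60  true
C11: R + T = 15 + 15 = 30; 30 > 28  true
C12: V + R + Q = 10 + 15 + 29 = 54  true

No — constraints 4, 8, and 9 are not satisfied.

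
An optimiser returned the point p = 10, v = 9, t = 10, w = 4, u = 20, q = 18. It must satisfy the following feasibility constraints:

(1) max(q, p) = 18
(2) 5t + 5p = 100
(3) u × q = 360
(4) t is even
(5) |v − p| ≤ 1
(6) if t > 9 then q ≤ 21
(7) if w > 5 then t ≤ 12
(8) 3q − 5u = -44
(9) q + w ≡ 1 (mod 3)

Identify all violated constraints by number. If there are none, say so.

Constraint 8 does not hold.

(1) max(18, 10) = 18  ✔
(2) 5t + 5p = 5(10) + 5(10) = 100  ✔
(3) u × q = 20 × 18 = 360  ✔
(4) t = 10 is even  ✔
(5) |9 − 10| = 1; 1 ≤ 1  ✔
(6) t = 10 > 9, so we need q ≤ 21; q = 18 ≤ 21  ✔
(7) w = 4, not > 5; antecedent false, conditional vacuously true  ✔
(8) 3q − 5u = 3(18) − 5(20) = -46, not -44  ✘
(9) q + w = 22; 22 mod 3 = 1  ✔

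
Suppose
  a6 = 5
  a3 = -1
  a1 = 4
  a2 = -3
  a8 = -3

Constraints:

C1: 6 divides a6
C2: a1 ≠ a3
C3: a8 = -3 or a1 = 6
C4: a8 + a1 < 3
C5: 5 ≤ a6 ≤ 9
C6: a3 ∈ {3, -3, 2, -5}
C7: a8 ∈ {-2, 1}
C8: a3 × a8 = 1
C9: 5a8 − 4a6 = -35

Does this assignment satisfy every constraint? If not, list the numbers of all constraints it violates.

No — constraints 1, 6, 7, and 8 are not satisfied.

C1: 5 = 6×0 + 5, so 6 does not divide 5 — violated.
C2: a1 = 4, a3 = -1; distinct — satisfied.
C3: a8 = -3 = -3 (first disjunct) — satisfied.
C4: a8 + a1 = -3 + 4 = 1; 1 < 3 — satisfied.
C5: a6 = 5 lies in [5, 9] — satisfied.
C6: a3 = -1 is not in {3, -3, 2, -5} — violated.
C7: a8 = -3 is not in {-2, 1} — violated.
C8: a3 × a8 = -1 × (-3) = 3, not 1 — violated.
C9: 5a8 − 4a6 = 5(-3) − 4(5) = -35 — satisfied.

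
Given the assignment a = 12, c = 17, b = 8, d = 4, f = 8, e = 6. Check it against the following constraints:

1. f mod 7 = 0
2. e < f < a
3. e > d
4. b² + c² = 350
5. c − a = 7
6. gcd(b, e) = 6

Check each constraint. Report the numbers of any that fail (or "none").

Constraints 1, 4, 5, 6 are violated.

1. 8 mod 7 = 1, not 0 — violated.
2. values 6 < 8 < 12 — satisfied.
3. e = 6, d = 4; 6 > 4 — satisfied.
4. b² + c² = 8² + 17² = 64 + 289 = 353, not 350 — violated.
5. c − a = 17 − 12 = 5, not 7 — violated.
6. gcd(8, 6) = 2, not 6 — violated.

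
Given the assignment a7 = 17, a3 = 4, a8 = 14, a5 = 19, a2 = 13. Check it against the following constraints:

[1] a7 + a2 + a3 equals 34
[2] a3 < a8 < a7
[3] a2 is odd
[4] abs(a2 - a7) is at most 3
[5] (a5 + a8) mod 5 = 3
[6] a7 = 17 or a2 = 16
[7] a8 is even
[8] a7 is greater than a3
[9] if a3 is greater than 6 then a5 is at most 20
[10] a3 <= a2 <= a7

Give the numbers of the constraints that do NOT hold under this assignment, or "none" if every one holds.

[1] a7 + a2 + a3 = 17 + 13 + 4 = 34  ✔
[2] values 4 < 14 < 17  ✔
[3] a2 = 13 is odd  ✔
[4] abs(13 - 17) = 4; 4 > 3, exceeds bound 3  ✘
[5] a5 + a8 = 33; 33 mod 5 = 3  ✔
[6] a7 = 17 = 17 (first disjunct)  ✔
[7] a8 = 14 is even  ✔
[8] a7 = 17, a3 = 4; 17 > 4  ✔
[9] a3 = 4, not > 6; antecedent false, conditional vacuously true  ✔
[10] values 4 <= 13 <= 17  ✔

Constraint 4 does not hold.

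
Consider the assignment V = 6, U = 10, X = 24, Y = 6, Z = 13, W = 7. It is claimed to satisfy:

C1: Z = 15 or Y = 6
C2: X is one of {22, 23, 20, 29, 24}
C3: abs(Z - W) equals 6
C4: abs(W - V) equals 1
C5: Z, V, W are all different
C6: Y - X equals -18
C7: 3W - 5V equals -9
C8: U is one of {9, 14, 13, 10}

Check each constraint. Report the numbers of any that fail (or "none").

C1: Z = 13 ≠ 15, but Y = 6 = 6 (second disjunct)  holds
C2: X = 24 is in {22, 23, 20, 29, 24}  holds
C3: abs(13 - 7) = 6  holds
C4: abs(7 - 6) = 1  holds
C5: values 13, 6, 7 are pairwise distinct  holds
C6: Y - X = 6 - 24 = -18  holds
C7: 3W - 5V = 3(7) - 5(6) = -9  holds
C8: U = 10 is in {9, 14, 13, 10}  holds

No violations.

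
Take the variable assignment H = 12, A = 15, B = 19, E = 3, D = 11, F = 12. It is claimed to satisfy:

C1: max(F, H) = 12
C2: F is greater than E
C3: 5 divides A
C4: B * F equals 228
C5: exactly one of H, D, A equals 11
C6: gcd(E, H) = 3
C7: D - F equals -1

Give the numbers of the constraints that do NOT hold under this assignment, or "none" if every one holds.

C1: max(12, 12) = 12 — holds.
C2: F = 12, E = 3; 12 > 3 — holds.
C3: 15 / 5 = 3, so 5 divides 15 — holds.
C4: B * F = 19 * 12 = 228 — holds.
C5: H=12, D=11, A=15; 1 of them equals 11 — holds.
C6: gcd(3, 12) = 3 — holds.
C7: D - F = 11 - 12 = -1 — holds.

The assignment satisfies every constraint.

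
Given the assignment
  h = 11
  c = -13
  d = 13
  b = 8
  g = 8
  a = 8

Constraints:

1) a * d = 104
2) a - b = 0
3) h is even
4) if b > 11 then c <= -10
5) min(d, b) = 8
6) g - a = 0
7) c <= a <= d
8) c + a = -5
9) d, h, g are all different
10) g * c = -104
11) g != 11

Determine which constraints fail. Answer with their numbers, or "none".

1) a * d = 8 * 13 = 104  true
2) a - b = 8 - 8 = 0  true
3) h = 11 is odd  false
4) b = 8, not > 11; antecedent false, conditional vacuously true  true
5) min(13, 8) = 8  true
6) g - a = 8 - 8 = 0  true
7) values -13 <= 8 <= 13  true
8) c + a = -13 + 8 = -5  true
9) values 13, 11, 8 are pairwise distinct  true
10) g * c = 8 * (-13) = -104  true
11) g = 8, and 8 ≠ 11  true

Violated: 3.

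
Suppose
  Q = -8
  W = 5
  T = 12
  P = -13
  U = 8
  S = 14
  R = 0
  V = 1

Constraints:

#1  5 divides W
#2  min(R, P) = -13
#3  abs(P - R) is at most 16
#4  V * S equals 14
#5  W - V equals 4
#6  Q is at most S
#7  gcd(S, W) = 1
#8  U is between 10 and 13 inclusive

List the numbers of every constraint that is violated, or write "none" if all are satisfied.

#1 5 / 5 = 1, so 5 divides 5 — holds.
#2 min(0, -13) = -13 — holds.
#3 abs(-13 - 0) = 13; 13 ≤ 16 — holds.
#4 V * S = 1 * 14 = 14 — holds.
#5 W - V = 5 - 1 = 4 — holds.
#6 Q = -8, S = 14; -8 ≤ 14 — holds.
#7 gcd(14, 5) = 1 — holds.
#8 U = 8 is outside [10, 13] — does not hold.

Violated: 8.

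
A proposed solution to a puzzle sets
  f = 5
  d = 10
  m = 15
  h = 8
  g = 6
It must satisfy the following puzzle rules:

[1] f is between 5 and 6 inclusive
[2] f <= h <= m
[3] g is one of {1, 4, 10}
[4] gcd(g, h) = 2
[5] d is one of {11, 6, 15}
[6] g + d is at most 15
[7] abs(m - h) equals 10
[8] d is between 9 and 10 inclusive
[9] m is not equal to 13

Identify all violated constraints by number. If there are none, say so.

[1] f = 5 lies in [5, 6]  ✔
[2] values 5 <= 8 <= 15  ✔
[3] g = 6 is not in {1, 4, 10}  ✘
[4] gcd(6, 8) = 2  ✔
[5] d = 10 is not in {11, 6, 15}  ✘
[6] g + d = 6 + 10 = 16; 16 > 15, bound 15 not met  ✘
[7] abs(15 - 8) = 7, not 10  ✘
[8] d = 10 lies in [9, 10]  ✔
[9] m = 15, and 15 ≠ 13  ✔

Constraints 3, 5, 6, 7 are violated.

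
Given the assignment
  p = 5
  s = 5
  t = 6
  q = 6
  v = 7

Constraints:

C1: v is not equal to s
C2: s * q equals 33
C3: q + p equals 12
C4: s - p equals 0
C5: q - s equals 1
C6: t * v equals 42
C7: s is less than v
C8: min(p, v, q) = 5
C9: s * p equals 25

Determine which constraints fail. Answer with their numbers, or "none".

Constraints 2, 3 are violated.

C1: v = 7, s = 5; distinct  ✓
C2: s * q = 5 * 6 = 30, not 33  ✗
C3: q + p = 6 + 5 = 11, not 12  ✗
C4: s - p = 5 - 5 = 0  ✓
C5: q - s = 6 - 5 = 1  ✓
C6: t * v = 6 * 7 = 42  ✓
C7: s = 5, v = 7; 5 < 7  ✓
C8: min(5, 7, 6) = 5  ✓
C9: s * p = 5 * 5 = 25  ✓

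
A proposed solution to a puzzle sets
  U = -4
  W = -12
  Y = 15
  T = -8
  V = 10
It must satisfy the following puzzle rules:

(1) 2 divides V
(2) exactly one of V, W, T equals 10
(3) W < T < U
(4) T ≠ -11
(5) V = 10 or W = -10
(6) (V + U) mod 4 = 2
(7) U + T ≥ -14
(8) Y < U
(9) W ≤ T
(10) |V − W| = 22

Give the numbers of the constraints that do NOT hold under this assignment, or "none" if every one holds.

(1) 10 / 2 = 5, so 2 divides 10  ✓
(2) V=10, W=-12, T=-8; 1 of them equals 10  ✓
(3) values -12 < -8 < -4  ✓
(4) T = -8, and -8 ≠ -11  ✓
(5) V = 10 = 10 (first disjunct)  ✓
(6) V + U = 6; 6 mod 4 = 2  ✓
(7) U + T = -4 + (-8) = -12; -12 ≥ -14  ✓
(8) Y = 15, U = -4; 15 ≥ -4 (want <)  ✗
(9) W = -12, T = -8; -12 ≤ -8  ✓
(10) |10 − (-12)| = 22  ✓

Constraint 8 is violated.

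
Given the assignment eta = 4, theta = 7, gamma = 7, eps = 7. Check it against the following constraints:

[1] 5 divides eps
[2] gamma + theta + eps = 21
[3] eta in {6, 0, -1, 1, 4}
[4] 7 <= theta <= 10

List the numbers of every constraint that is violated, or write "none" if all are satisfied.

No — constraint 1 is not satisfied.

[1] 7 = 5*1 + 2, so 5 does not divide 7  no
[2] gamma + theta + eps = 7 + 7 + 7 = 21  yes
[3] eta = 4 is in {6, 0, -1, 1, 4}  yes
[4] theta = 7 lies in [7, 10]  yes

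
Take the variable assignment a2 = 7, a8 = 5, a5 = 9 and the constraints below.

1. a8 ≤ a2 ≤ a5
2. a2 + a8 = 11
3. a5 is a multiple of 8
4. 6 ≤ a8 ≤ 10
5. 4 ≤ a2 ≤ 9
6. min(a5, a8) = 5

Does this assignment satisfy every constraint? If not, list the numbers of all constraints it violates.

1. values 5 ≤ 7 ≤ 9 — holds.
2. a2 + a8 = 7 + 5 = 12, not 11 — fails.
3. 9 = 8×1 + 1, so 8 does not divide 9 — fails.
4. a8 = 5 is outside [6, 10] — fails.
5. a2 = 7 lies in [4, 9] — holds.
6. min(9, 5) = 5 — holds.

Constraints 2, 3, and 4 are violated.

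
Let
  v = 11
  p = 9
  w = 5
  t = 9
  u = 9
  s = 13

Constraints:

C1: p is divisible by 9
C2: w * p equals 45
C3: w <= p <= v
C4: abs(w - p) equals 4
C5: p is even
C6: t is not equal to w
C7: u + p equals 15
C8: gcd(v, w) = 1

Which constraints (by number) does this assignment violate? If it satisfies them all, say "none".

C1: 9 / 9 = 1, so 9 divides 9 — OK.
C2: w * p = 5 * 9 = 45 — OK.
C3: values 5 <= 9 <= 11 — OK.
C4: abs(5 - 9) = 4 — OK.
C5: p = 9 is odd — violated.
C6: t = 9, w = 5; distinct — OK.
C7: u + p = 9 + 9 = 18, not 15 — violated.
C8: gcd(11, 5) = 1 — OK.

Constraints 5 and 7 do not hold.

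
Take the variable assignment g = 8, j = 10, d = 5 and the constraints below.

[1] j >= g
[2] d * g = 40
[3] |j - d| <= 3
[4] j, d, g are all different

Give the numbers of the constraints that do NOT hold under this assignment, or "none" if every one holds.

No — constraint 3 is not satisfied.

[1] j = 10, g = 8; 10 ≥ 8  ✓
[2] d * g = 5 * 8 = 40  ✓
[3] |10 - 5| = 5; 5 > 3, exceeds bound 3  ✗
[4] values 10, 5, 8 are pairwise distinct  ✓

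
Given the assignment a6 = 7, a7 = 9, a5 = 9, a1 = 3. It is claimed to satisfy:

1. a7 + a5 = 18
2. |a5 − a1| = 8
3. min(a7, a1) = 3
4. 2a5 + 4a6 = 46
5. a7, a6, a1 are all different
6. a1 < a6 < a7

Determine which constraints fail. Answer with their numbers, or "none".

1. a7 + a5 = 9 + 9 = 18 — OK.
2. |9 − 3| = 6, not 8 — violated.
3. min(9, 3) = 3 — OK.
4. 2a5 + 4a6 = 2(9) + 4(7) = 46 — OK.
5. values 9, 7, 3 are pairwise distinct — OK.
6. values 3 < 7 < 9 — OK.

No — constraint 2 is not satisfied.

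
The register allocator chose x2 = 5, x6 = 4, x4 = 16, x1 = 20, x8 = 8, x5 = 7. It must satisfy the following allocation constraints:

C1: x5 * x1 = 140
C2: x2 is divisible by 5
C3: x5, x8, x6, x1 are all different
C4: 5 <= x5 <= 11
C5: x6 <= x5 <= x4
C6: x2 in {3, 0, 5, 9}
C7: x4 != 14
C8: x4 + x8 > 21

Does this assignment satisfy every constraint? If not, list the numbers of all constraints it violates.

C1: x5 * x1 = 7 * 20 = 140  ✓
C2: 5 / 5 = 1, so 5 divides 5  ✓
C3: values 7, 8, 4, 20 are pairwise distinct  ✓
C4: x5 = 7 lies in [5, 11]  ✓
C5: values 4 <= 7 <= 16  ✓
C6: x2 = 5 is in {3, 0, 5, 9}  ✓
C7: x4 = 16, and 16 ≠ 14  ✓
C8: x4 + x8 = 16 + 8 = 24; 24 > 21  ✓

All constraints are satisfied.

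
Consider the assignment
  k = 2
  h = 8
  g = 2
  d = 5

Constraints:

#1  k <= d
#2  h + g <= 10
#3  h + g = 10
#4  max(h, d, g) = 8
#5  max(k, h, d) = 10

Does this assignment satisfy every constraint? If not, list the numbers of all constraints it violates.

#1 k = 2, d = 5; 2 ≤ 5 — holds.
#2 h + g = 8 + 2 = 10; 10 ≤ 10 — holds.
#3 h + g = 8 + 2 = 10 — holds.
#4 max(8, 5, 2) = 8 — holds.
#5 max(2, 8, 5) = 8, not 10 — fails.

The assignment fails constraint 5.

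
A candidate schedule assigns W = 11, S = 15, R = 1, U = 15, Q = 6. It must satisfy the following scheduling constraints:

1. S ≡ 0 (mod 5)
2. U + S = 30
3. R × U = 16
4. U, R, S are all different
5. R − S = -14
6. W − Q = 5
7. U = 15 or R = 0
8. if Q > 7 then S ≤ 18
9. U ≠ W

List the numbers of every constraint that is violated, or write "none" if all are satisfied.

1. 15 mod 5 = 0  yes
2. U + S = 15 + 15 = 30  yes
3. R × U = 1 × 15 = 15, not 16  no
4. U = S = 15, not all different  no
5. R − S = 1 − 15 = -14  yes
6. W − Q = 11 − 6 = 5  yes
7. U = 15 = 15 (first disjunct)  yes
8. Q = 6, not > 7; antecedent false, conditional vacuously true  yes
9. U = 15, W = 11; distinct  yes

Constraints 3 and 4 are violated.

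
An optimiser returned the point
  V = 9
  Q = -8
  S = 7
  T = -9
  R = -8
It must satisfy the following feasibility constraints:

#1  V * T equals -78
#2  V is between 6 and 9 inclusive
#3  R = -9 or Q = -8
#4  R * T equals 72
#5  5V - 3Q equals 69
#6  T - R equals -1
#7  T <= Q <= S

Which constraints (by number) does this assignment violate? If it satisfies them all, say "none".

Constraint 1 does not hold.

#1 V * T = 9 * (-9) = -81, not -78 — violated.
#2 V = 9 lies in [6, 9] — satisfied.
#3 R = -8 ≠ -9, but Q = -8 = -8 (second disjunct) — satisfied.
#4 R * T = -8 * (-9) = 72 — satisfied.
#5 5V - 3Q = 5(9) - 3(-8) = 69 — satisfied.
#6 T - R = -9 - (-8) = -1 — satisfied.
#7 values -9 <= -8 <= 7 — satisfied.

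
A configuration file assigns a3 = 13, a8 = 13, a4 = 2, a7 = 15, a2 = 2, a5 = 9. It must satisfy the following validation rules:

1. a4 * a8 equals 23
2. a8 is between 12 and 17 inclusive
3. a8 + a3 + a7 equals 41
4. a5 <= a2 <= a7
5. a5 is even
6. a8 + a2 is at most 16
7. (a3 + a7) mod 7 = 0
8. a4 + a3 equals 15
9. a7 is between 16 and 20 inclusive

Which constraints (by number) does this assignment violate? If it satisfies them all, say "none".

1. a4 * a8 = 2 * 13 = 26, not 23 — fails.
2. a8 = 13 lies in [12, 17] — holds.
3. a8 + a3 + a7 = 13 + 13 + 15 = 41 — holds.
4. values 9, 2, 15; a5 = 9 is not <= a2 = 2 — fails.
5. a5 = 9 is odd — fails.
6. a8 + a2 = 13 + 2 = 15; 15 ≤ 16 — holds.
7. a3 + a7 = 28; 28 mod 7 = 0 — holds.
8. a4 + a3 = 2 + 13 = 15 — holds.
9. a7 = 15 is outside [16, 20] — fails.

Constraints 1, 4, 5, 9 are violated.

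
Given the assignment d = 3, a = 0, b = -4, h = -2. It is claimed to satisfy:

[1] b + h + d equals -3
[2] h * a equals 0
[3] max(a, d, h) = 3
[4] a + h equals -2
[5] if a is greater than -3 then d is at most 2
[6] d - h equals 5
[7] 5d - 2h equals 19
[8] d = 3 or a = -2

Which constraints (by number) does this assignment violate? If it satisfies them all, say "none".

[1] b + h + d = -4 + (-2) + 3 = -3  yes
[2] h * a = -2 * 0 = 0  yes
[3] max(0, 3, -2) = 3  yes
[4] a + h = 0 + (-2) = -2  yes
[5] a = 0 > -3, so we need d ≤ 2; but d = 3 > 2  no
[6] d - h = 3 - (-2) = 5  yes
[7] 5d - 2h = 5(3) - 2(-2) = 19  yes
[8] d = 3 = 3 (first disjunct)  yes

Violated: 5.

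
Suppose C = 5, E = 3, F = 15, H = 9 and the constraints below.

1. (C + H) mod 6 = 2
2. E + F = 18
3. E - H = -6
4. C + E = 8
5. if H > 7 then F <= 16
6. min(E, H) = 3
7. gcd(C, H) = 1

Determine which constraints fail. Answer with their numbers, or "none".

No violations.

1. C + H = 14; 14 mod 6 = 2 — OK.
2. E + F = 3 + 15 = 18 — OK.
3. E - H = 3 - 9 = -6 — OK.
4. C + E = 5 + 3 = 8 — OK.
5. H = 9 > 7, so we need F ≤ 16; F = 15 ≤ 16 — OK.
6. min(3, 9) = 3 — OK.
7. gcd(5, 9) = 1 — OK.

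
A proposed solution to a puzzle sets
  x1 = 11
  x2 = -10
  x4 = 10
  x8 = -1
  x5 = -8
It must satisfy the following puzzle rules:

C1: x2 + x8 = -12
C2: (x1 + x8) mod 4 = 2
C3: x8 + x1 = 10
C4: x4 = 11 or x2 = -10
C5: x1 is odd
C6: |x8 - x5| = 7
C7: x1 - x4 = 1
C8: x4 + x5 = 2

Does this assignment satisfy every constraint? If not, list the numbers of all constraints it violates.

Violated: 1.

C1: x2 + x8 = -10 + (-1) = -11, not -12  FAIL
C2: x1 + x8 = 10; 10 mod 4 = 2  OK
C3: x8 + x1 = -1 + 11 = 10  OK
C4: x4 = 10 ≠ 11, but x2 = -10 = -10 (second disjunct)  OK
C5: x1 = 11 is odd  OK
C6: |-1 - (-8)| = 7  OK
C7: x1 - x4 = 11 - 10 = 1  OK
C8: x4 + x5 = 10 + (-8) = 2  OK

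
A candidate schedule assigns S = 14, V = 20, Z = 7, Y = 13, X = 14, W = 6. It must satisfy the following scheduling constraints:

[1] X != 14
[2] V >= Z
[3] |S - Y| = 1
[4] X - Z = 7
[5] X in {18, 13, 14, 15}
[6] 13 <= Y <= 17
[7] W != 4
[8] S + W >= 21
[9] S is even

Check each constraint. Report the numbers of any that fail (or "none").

Constraints 1 and 8 do not hold.

[1] X = 14, but 14 is required to differ — violated.
[2] V = 20, Z = 7; 20 ≥ 7 — satisfied.
[3] |14 - 13| = 1 — satisfied.
[4] X - Z = 14 - 7 = 7 — satisfied.
[5] X = 14 is in {18, 13, 14, 15} — satisfied.
[6] Y = 13 lies in [13, 17] — satisfied.
[7] W = 6, and 6 ≠ 4 — satisfied.
[8] S + W = 14 + 6 = 20; 20 < 21, bound 21 not met — violated.
[9] S = 14 is even — satisfied.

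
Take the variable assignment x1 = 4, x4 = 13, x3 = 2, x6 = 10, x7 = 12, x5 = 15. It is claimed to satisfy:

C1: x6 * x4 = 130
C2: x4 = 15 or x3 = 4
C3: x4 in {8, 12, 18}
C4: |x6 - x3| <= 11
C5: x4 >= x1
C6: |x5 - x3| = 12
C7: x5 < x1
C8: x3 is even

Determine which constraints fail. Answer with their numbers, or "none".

C1: x6 * x4 = 10 * 13 = 130 — holds.
C2: x4 = 13 ≠ 15 and x3 = 2 ≠ 4; both disjuncts false — fails.
C3: x4 = 13 is not in {8, 12, 18} — fails.
C4: |10 - 2| = 8; 8 ≤ 11 — holds.
C5: x4 = 13, x1 = 4; 13 ≥ 4 — holds.
C6: |15 - 2| = 13, not 12 — fails.
C7: x5 = 15, x1 = 4; 15 ≥ 4 (want <) — fails.
C8: x3 = 2 is even — holds.

Violated: 2, 3, 6, 7.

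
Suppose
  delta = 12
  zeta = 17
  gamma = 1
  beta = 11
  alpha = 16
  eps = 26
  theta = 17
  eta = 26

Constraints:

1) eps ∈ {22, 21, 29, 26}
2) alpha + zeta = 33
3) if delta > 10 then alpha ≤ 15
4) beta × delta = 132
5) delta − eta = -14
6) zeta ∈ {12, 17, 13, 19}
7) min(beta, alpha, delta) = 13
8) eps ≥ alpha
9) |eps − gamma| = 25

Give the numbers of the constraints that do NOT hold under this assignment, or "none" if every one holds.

Violated: 3 and 7.

1) eps = 26 is in {22, 21, 29, 26} — satisfied.
2) alpha + zeta = 16 + 17 = 33 — satisfied.
3) delta = 12 > 10, so we need alpha ≤ 15; but alpha = 16 > 15 — violated.
4) beta × delta = 11 × 12 = 132 — satisfied.
5) delta − eta = 12 − 26 = -14 — satisfied.
6) zeta = 17 is in {12, 17, 13, 19} — satisfied.
7) min(11, 16, 12) = 11, not 13 — violated.
8) eps = 26, alpha = 16; 26 ≥ 16 — satisfied.
9) |26 − 1| = 25 — satisfied.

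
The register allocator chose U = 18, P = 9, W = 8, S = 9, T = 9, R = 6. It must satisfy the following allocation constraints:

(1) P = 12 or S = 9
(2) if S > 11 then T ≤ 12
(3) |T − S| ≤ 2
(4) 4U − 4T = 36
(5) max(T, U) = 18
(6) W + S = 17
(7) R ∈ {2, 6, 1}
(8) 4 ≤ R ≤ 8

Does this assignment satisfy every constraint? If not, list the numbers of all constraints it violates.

The assignment satisfies every constraint.

(1) P = 9 ≠ 12, but S = 9 = 9 (second disjunct) — holds.
(2) S = 9, not > 11; antecedent false, conditional vacuously true — holds.
(3) |9 − 9| = 0; 0 ≤ 2 — holds.
(4) 4U − 4T = 4(18) − 4(9) = 36 — holds.
(5) max(9, 18) = 18 — holds.
(6) W + S = 8 + 9 = 17 — holds.
(7) R = 6 is in {2, 6, 1} — holds.
(8) R = 6 lies in [4, 8] — holds.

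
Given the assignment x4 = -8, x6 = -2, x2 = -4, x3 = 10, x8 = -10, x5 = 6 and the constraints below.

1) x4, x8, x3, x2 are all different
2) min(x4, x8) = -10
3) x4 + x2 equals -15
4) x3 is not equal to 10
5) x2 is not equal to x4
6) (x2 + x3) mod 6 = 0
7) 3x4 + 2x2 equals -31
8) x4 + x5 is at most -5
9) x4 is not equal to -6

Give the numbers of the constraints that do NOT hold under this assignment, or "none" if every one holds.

Constraints 3, 4, 7, and 8 are violated.

1) values -8, -10, 10, -4 are pairwise distinct  true
2) min(-8, -10) = -10  true
3) x4 + x2 = -8 + (-4) = -12, not -15  false
4) x3 = 10, but 10 is required to differ  false
5) x2 = -4, x4 = -8; distinct  true
6) x2 + x3 = 6; 6 mod 6 = 0  true
7) 3x4 + 2x2 = 3(-8) + 2(-4) = -32, not -31  false
8) x4 + x5 = -8 + 6 = -2; -2 > -5, bound -5 not met  false
9) x4 = -8, and -8 ≠ -6  true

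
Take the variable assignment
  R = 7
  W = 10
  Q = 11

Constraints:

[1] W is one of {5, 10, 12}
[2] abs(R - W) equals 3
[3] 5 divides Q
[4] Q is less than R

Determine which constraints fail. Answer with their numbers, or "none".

Constraints 3, 4 are violated.

[1] W = 10 is in {5, 10, 12}  ✔
[2] abs(7 - 10) = 3  ✔
[3] 11 = 5*2 + 1, so 5 does not divide 11  ✘
[4] Q = 11, R = 7; 11 ≥ 7 (want <)  ✘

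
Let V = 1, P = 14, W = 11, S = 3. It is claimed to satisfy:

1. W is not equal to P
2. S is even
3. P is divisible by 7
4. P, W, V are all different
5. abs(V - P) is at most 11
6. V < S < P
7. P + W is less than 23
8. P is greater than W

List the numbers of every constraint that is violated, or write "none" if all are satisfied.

Violated: 2, 5, and 7.

1. W = 11, P = 14; distinct — satisfied.
2. S = 3 is odd — violated.
3. 14 / 7 = 2, so 7 divides 14 — satisfied.
4. values 14, 11, 1 are pairwise distinct — satisfied.
5. abs(1 - 14) = 13; 13 > 11, exceeds bound 11 — violated.
6. values 1 < 3 < 14 — satisfied.
7. P + W = 14 + 11 = 25; 25 ≥ 23, bound 23 not met — violated.
8. P = 14, W = 11; 14 > 11 — satisfied.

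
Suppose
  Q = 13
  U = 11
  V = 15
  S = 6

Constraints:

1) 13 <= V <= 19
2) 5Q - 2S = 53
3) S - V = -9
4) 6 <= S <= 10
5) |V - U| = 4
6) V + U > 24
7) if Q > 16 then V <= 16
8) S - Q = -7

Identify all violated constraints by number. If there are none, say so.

1) V = 15 lies in [13, 19]  ✓
2) 5Q - 2S = 5(13) - 2(6) = 53  ✓
3) S - V = 6 - 15 = -9  ✓
4) S = 6 lies in [6, 10]  ✓
5) |15 - 11| = 4  ✓
6) V + U = 15 + 11 = 26; 26 > 24  ✓
7) Q = 13, not > 16; antecedent false, conditional vacuously true  ✓
8) S - Q = 6 - 13 = -7  ✓

Yes — all constraints hold.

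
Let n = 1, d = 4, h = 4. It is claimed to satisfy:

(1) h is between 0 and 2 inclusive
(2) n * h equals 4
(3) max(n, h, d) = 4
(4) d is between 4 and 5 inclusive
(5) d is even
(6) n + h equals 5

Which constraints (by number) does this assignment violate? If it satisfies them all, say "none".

(1) h = 4 is outside [0, 2] — violated.
(2) n * h = 1 * 4 = 4 — OK.
(3) max(1, 4, 4) = 4 — OK.
(4) d = 4 lies in [4, 5] — OK.
(5) d = 4 is even — OK.
(6) n + h = 1 + 4 = 5 — OK.

The assignment fails constraint 1.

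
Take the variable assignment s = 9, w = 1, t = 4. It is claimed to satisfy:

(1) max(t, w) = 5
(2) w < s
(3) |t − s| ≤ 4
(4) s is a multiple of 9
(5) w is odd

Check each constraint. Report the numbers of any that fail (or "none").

(1) max(4, 1) = 4, not 5 — violated.
(2) w = 1, s = 9; 1 < 9 — satisfied.
(3) |4 − 9| = 5; 5 > 4, exceeds bound 4 — violated.
(4) 9 / 9 = 1, so 9 divides 9 — satisfied.
(5) w = 1 is odd — satisfied.

Constraints 1 and 3 do not hold.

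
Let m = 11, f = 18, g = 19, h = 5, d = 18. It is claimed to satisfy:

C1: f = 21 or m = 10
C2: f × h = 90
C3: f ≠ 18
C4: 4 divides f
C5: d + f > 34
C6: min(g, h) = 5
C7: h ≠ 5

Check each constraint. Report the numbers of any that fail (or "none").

C1: f = 18 ≠ 21 and m = 11 ≠ 10; both disjuncts false  fails
C2: f × h = 18 × 5 = 90  holds
C3: f = 18, but 18 is required to differ  fails
C4: 18 = 4×4 + 2, so 4 does not divide 18  fails
C5: d + f = 18 + 18 = 36; 36 > 34  holds
C6: min(19, 5) = 5  holds
C7: h = 5, but 5 is required to differ  fails

The assignment fails constraints 1, 3, 4, 7.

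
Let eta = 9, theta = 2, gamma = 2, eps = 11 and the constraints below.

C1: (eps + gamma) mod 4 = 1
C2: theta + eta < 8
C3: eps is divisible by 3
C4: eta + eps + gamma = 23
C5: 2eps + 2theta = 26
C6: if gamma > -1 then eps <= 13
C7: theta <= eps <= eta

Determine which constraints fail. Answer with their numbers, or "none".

No — constraints 2, 3, 4, 7 are not satisfied.

C1: eps + gamma = 13; 13 mod 4 = 1  holds
C2: theta + eta = 2 + 9 = 11; 11 ≥ 8, bound 8 not met  fails
C3: 11 = 3*3 + 2, so 3 does not divide 11  fails
C4: eta + eps + gamma = 9 + 11 + 2 = 22, not 23  fails
C5: 2eps + 2theta = 2(11) + 2(2) = 26  holds
C6: gamma = 2 > -1, so we need eps ≤ 13; eps = 11 ≤ 13  holds
C7: values 2, 11, 9; eps = 11 is not <= eta = 9  fails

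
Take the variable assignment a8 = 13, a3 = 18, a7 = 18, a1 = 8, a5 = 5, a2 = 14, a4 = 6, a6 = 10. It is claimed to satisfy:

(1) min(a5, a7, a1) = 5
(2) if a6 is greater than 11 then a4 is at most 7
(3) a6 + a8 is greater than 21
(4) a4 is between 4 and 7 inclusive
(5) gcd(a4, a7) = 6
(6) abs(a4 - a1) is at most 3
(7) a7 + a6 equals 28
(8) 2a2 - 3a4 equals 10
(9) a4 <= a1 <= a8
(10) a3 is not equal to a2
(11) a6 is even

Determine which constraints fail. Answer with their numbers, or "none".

(1) min(5, 18, 8) = 5  true
(2) a6 = 10, not > 11; antecedent false, conditional vacuously true  true
(3) a6 + a8 = 10 + 13 = 23; 23 > 21  true
(4) a4 = 6 lies in [4, 7]  true
(5) gcd(6, 18) = 6  true
(6) abs(6 - 8) = 2; 2 ≤ 3  true
(7) a7 + a6 = 18 + 10 = 28  true
(8) 2a2 - 3a4 = 2(14) - 3(6) = 10  true
(9) values 6 <= 8 <= 13  true
(10) a3 = 18, a2 = 14; distinct  true
(11) a6 = 10 is even  true

The assignment satisfies every constraint.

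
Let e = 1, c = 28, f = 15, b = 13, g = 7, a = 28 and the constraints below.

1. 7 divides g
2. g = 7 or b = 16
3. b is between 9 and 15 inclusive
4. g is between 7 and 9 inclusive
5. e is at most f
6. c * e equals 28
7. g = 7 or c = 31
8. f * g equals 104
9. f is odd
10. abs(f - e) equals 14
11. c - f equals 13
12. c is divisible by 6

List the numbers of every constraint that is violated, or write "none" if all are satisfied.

1. 7 / 7 = 1, so 7 divides 7 — holds.
2. g = 7 = 7 (first disjunct) — holds.
3. b = 13 lies in [9, 15] — holds.
4. g = 7 lies in [7, 9] — holds.
5. e = 1, f = 15; 1 ≤ 15 — holds.
6. c * e = 28 * 1 = 28 — holds.
7. g = 7 = 7 (first disjunct) — holds.
8. f * g = 15 * 7 = 105, not 104 — does not hold.
9. f = 15 is odd — holds.
10. abs(15 - 1) = 14 — holds.
11. c - f = 28 - 15 = 13 — holds.
12. 28 = 6*4 + 4, so 6 does not divide 28 — does not hold.

The assignment fails constraints 8, 12.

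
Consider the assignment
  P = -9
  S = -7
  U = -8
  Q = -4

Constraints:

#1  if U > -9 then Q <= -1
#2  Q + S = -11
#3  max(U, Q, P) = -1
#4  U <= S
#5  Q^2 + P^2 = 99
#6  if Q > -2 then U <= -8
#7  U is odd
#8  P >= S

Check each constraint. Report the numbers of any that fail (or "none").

#1 U = -8 > -9, so we need Q ≤ -1; Q = -4 ≤ -1  true
#2 Q + S = -4 + (-7) = -11  true
#3 max(-8, -4, -9) = -4, not -1  false
#4 U = -8, S = -7; -8 ≤ -7  true
#5 Q^2 + P^2 = (-4)^2 + (-9)^2 = 16 + 81 = 97, not 99  false
#6 Q = -4, not > -2; antecedent false, conditional vacuously true  true
#7 U = -8 is even  false
#8 P = -9, S = -7; -9 < -7 (want ≥)  false

The assignment fails constraints 3, 5, 7, 8.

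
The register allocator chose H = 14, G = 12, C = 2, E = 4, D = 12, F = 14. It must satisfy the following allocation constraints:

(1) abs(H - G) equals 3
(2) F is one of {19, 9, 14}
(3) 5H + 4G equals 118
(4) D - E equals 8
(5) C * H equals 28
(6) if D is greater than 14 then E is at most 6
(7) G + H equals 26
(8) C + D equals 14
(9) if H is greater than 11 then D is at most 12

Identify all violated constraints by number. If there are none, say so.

(1) abs(14 - 12) = 2, not 3 — fails.
(2) F = 14 is in {19, 9, 14} — holds.
(3) 5H + 4G = 5(14) + 4(12) = 118 — holds.
(4) D - E = 12 - 4 = 8 — holds.
(5) C * H = 2 * 14 = 28 — holds.
(6) D = 12, not > 14; antecedent false, conditional vacuously true — holds.
(7) G + H = 12 + 14 = 26 — holds.
(8) C + D = 2 + 12 = 14 — holds.
(9) H = 14 > 11, so we need D ≤ 12; D = 12 ≤ 12 — holds.

Violated: 1.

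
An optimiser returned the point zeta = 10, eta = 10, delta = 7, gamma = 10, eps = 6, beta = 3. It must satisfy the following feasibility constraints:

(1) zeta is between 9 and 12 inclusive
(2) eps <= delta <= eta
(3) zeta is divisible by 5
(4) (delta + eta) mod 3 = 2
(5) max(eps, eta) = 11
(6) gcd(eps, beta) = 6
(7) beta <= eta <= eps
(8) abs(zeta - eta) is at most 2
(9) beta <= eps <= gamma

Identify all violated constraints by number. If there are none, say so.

No — constraints 5, 6, 7 are not satisfied.

(1) zeta = 10 lies in [9, 12] — holds.
(2) values 6 <= 7 <= 10 — holds.
(3) 10 / 5 = 2, so 5 divides 10 — holds.
(4) delta + eta = 17; 17 mod 3 = 2 — holds.
(5) max(6, 10) = 10, not 11 — fails.
(6) gcd(6, 3) = 3, not 6 — fails.
(7) values 3, 10, 6; eta = 10 is not <= eps = 6 — fails.
(8) abs(10 - 10) = 0; 0 ≤ 2 — holds.
(9) values 3 <= 6 <= 10 — holds.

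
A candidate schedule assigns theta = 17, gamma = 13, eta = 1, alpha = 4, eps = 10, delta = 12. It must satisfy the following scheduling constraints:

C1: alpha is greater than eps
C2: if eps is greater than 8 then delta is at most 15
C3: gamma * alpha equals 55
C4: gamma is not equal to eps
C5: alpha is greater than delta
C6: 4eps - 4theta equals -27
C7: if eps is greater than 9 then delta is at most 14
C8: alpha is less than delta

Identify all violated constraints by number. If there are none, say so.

Constraints 1, 3, 5, 6 do not hold.

C1: alpha = 4, eps = 10; 4 ≤ 10 (want >) — fails.
C2: eps = 10 > 8, so we need delta ≤ 15; delta = 12 ≤ 15 — holds.
C3: gamma * alpha = 13 * 4 = 52, not 55 — fails.
C4: gamma = 13, eps = 10; distinct — holds.
C5: alpha = 4, delta = 12; 4 ≤ 12 (want >) — fails.
C6: 4eps - 4theta = 4(10) - 4(17) = -28, not -27 — fails.
C7: eps = 10 > 9, so we need delta ≤ 14; delta = 12 ≤ 14 — holds.
C8: alpha = 4, delta = 12; 4 < 12 — holds.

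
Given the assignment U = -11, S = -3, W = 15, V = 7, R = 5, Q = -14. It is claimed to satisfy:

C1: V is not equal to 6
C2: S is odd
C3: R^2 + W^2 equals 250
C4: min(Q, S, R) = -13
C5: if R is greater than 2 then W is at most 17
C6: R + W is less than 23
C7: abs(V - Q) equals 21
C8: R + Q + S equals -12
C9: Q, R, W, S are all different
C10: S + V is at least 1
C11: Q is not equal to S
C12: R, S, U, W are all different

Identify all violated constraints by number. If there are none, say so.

C1: V = 7, and 7 ≠ 6 — satisfied.
C2: S = -3 is odd — satisfied.
C3: R^2 + W^2 = 5^2 + 15^2 = 25 + 225 = 250 — satisfied.
C4: min(-14, -3, 5) = -14, not -13 — violated.
C5: R = 5 > 2, so we need W ≤ 17; W = 15 ≤ 17 — satisfied.
C6: R + W = 5 + 15 = 20; 20 < 23 — satisfied.
C7: abs(7 - (-14)) = 21 — satisfied.
C8: R + Q + S = 5 + (-14) + (-3) = -12 — satisfied.
C9: values -14, 5, 15, -3 are pairwise distinct — satisfied.
C10: S + V = -3 + 7 = 4; 4 ≥ 1 — satisfied.
C11: Q = -14, S = -3; distinct — satisfied.
C12: values 5, -3, -11, 15 are pairwise distinct — satisfied.

The assignment fails constraint 4.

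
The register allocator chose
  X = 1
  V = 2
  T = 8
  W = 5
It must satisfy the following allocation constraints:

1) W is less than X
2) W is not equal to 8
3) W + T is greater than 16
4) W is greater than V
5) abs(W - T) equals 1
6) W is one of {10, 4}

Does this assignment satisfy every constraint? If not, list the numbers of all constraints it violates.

No — constraints 1, 3, 5, 6 are not satisfied.

1) W = 5, X = 1; 5 ≥ 1 (want <)  ✘
2) W = 5, and 5 ≠ 8  ✔
3) W + T = 5 + 8 = 13; 13 ≤ 16, bound 16 not met  ✘
4) W = 5, V = 2; 5 > 2  ✔
5) abs(5 - 8) = 3, not 1  ✘
6) W = 5 is not in {10, 4}  ✘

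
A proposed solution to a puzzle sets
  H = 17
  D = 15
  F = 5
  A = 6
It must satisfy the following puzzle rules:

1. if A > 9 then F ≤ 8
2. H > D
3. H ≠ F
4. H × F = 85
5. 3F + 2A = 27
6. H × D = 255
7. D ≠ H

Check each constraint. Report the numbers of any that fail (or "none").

1. A = 6, not > 9; antecedent false, conditional vacuously true — holds.
2. H = 17, D = 15; 17 > 15 — holds.
3. H = 17, F = 5; distinct — holds.
4. H × F = 17 × 5 = 85 — holds.
5. 3F + 2A = 3(5) + 2(6) = 27 — holds.
6. H × D = 17 × 15 = 255 — holds.
7. D = 15, H = 17; distinct — holds.

Yes — all constraints hold.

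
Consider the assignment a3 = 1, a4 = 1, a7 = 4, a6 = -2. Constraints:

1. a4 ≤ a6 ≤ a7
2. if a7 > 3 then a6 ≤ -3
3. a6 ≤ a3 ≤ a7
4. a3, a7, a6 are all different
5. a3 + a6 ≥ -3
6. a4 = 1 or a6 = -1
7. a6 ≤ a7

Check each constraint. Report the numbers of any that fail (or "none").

Constraints 1 and 2 are violated.

1. values 1, -2, 4; a4 = 1 is not ≤ a6 = -2  FAIL
2. a7 = 4 > 3, so we need a6 ≤ -3; but a6 = -2 > -3  FAIL
3. values -2 ≤ 1 ≤ 4  OK
4. values 1, 4, -2 are pairwise distinct  OK
5. a3 + a6 = 1 + (-2) = -1; -1 ≥ -3  OK
6. a4 = 1 = 1 (first disjunct)  OK
7. a6 = -2, a7 = 4; -2 ≤ 4  OK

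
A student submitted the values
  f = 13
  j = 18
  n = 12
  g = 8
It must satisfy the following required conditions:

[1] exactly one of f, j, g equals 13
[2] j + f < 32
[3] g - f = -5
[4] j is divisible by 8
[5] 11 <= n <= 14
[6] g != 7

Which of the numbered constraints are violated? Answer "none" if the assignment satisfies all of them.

Constraint 4 is violated.

[1] f=13, j=18, g=8; 1 of them equals 13  OK
[2] j + f = 18 + 13 = 31; 31 < 32  OK
[3] g - f = 8 - 13 = -5  OK
[4] 18 = 8*2 + 2, so 8 does not divide 18  FAIL
[5] n = 12 lies in [11, 14]  OK
[6] g = 8, and 8 ≠ 7  OK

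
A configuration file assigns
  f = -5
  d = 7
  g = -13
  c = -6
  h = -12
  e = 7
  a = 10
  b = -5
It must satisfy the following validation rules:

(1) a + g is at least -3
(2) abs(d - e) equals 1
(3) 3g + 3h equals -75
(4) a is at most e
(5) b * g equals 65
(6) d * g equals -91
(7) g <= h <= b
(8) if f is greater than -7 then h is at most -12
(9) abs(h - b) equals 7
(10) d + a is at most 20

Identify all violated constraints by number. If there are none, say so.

(1) a + g = 10 + (-13) = -3; -3 ≥ -3 — satisfied.
(2) abs(7 - 7) = 0, not 1 — violated.
(3) 3g + 3h = 3(-13) + 3(-12) = -75 — satisfied.
(4) a = 10, e = 7; 10 > 7 (want ≤) — violated.
(5) b * g = -5 * (-13) = 65 — satisfied.
(6) d * g = 7 * (-13) = -91 — satisfied.
(7) values -13 <= -12 <= -5 — satisfied.
(8) f = -5 > -7, so we need h ≤ -12; h = -12 ≤ -12 — satisfied.
(9) abs(-12 - (-5)) = 7 — satisfied.
(10) d + a = 7 + 10 = 17; 17 ≤ 20 — satisfied.

No — constraints 2 and 4 are not satisfied.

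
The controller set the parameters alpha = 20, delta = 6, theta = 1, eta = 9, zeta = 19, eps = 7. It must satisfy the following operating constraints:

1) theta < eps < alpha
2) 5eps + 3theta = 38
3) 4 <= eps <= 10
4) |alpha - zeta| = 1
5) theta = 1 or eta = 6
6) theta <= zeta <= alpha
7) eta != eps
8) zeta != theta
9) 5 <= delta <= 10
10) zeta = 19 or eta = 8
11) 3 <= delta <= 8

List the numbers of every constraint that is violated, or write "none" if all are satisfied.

1) values 1 < 7 < 20  true
2) 5eps + 3theta = 5(7) + 3(1) = 38  true
3) eps = 7 lies in [4, 10]  true
4) |20 - 19| = 1  true
5) theta = 1 = 1 (first disjunct)  true
6) values 1 <= 19 <= 20  true
7) eta = 9, eps = 7; distinct  true
8) zeta = 19, theta = 1; distinct  true
9) delta = 6 lies in [5, 10]  true
10) zeta = 19 = 19 (first disjunct)  true
11) delta = 6 lies in [3, 8]  true

All constraints are satisfied.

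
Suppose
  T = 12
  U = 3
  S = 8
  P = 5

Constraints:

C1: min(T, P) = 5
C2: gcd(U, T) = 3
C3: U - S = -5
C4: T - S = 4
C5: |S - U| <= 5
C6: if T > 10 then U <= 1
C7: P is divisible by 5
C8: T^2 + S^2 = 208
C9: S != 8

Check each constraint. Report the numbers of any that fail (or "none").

C1: min(12, 5) = 5 — satisfied.
C2: gcd(3, 12) = 3 — satisfied.
C3: U - S = 3 - 8 = -5 — satisfied.
C4: T - S = 12 - 8 = 4 — satisfied.
C5: |8 - 3| = 5; 5 ≤ 5 — satisfied.
C6: T = 12 > 10, so we need U ≤ 1; but U = 3 > 1 — violated.
C7: 5 / 5 = 1, so 5 divides 5 — satisfied.
C8: T^2 + S^2 = 12^2 + 8^2 = 144 + 64 = 208 — satisfied.
C9: S = 8, but 8 is required to differ — violated.

No — constraints 6, 9 are not satisfied.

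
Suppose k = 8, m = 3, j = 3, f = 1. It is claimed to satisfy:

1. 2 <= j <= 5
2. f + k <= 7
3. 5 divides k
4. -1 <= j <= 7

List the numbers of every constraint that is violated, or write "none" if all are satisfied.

Constraints 2, 3 are violated.

1. j = 3 lies in [2, 5]  yes
2. f + k = 1 + 8 = 9; 9 > 7, bound 7 not met  no
3. 8 = 5*1 + 3, so 5 does not divide 8  no
4. j = 3 lies in [-1, 7]  yes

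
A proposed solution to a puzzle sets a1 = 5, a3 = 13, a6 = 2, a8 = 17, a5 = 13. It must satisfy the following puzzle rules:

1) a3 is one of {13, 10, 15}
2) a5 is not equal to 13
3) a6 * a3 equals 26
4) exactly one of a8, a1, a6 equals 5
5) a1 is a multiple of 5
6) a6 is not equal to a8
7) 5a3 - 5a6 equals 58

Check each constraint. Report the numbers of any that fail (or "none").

1) a3 = 13 is in {13, 10, 15} — holds.
2) a5 = 13, but 13 is required to differ — does not hold.
3) a6 * a3 = 2 * 13 = 26 — holds.
4) a8=17, a1=5, a6=2; 1 of them equals 5 — holds.
5) 5 / 5 = 1, so 5 divides 5 — holds.
6) a6 = 2, a8 = 17; distinct — holds.
7) 5a3 - 5a6 = 5(13) - 5(2) = 55, not 58 — does not hold.

Constraints 2, 7 do not hold.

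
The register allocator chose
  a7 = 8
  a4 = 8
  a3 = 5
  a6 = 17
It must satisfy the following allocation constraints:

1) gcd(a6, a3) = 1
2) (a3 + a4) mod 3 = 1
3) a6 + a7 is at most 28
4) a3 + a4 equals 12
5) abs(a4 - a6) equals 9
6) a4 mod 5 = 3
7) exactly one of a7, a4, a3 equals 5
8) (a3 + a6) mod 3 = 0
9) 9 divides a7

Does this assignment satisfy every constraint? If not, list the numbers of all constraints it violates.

Constraints 4, 8, and 9 do not hold.

1) gcd(17, 5) = 1  true
2) a3 + a4 = 13; 13 mod 3 = 1  true
3) a6 + a7 = 17 + 8 = 25; 25 ≤ 28  true
4) a3 + a4 = 5 + 8 = 13, not 12  false
5) abs(8 - 17) = 9  true
6) 8 mod 5 = 3  true
7) a7=8, a4=8, a3=5; 1 of them equals 5  true
8) a3 + a6 = 22; 22 mod 3 = 1, not 0  false
9) 8 = 9*0 + 8, so 9 does not divide 8  false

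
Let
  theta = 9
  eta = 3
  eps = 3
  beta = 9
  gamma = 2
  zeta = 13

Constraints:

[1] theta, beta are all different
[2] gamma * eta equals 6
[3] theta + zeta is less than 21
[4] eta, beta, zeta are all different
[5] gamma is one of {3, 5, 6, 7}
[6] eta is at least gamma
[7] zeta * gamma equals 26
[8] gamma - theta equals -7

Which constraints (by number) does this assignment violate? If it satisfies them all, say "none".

[1] theta = beta = 9, not all different — violated.
[2] gamma * eta = 2 * 3 = 6 — OK.
[3] theta + zeta = 9 + 13 = 22; 22 ≥ 21, bound 21 not met — violated.
[4] values 3, 9, 13 are pairwise distinct — OK.
[5] gamma = 2 is not in {3, 5, 6, 7} — violated.
[6] eta = 3, gamma = 2; 3 ≥ 2 — OK.
[7] zeta * gamma = 13 * 2 = 26 — OK.
[8] gamma - theta = 2 - 9 = -7 — OK.

Constraints 1, 3, 5 are violated.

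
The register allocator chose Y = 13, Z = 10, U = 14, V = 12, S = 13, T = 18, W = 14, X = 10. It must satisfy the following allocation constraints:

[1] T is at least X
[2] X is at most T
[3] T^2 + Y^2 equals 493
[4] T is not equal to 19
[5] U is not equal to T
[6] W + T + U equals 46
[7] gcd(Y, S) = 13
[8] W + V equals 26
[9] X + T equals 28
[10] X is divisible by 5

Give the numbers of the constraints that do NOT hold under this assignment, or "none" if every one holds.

[1] T = 18, X = 10; 18 ≥ 10  holds
[2] X = 10, T = 18; 10 ≤ 18  holds
[3] T^2 + Y^2 = 18^2 + 13^2 = 324 + 169 = 493  holds
[4] T = 18, and 18 ≠ 19  holds
[5] U = 14, T = 18; distinct  holds
[6] W + T + U = 14 + 18 + 14 = 46  holds
[7] gcd(13, 13) = 13  holds
[8] W + V = 14 + 12 = 26  holds
[9] X + T = 10 + 18 = 28  holds
[10] 10 / 5 = 2, so 5 divides 10  holds

No violations.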